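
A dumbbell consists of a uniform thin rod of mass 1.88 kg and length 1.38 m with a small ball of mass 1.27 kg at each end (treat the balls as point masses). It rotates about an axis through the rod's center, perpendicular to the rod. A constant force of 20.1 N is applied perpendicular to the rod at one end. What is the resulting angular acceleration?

α ≈ 9.20 rad/s²

I_rod = (1/12)ML² = (1/12)(1.88)(1.38)² = 0.2984 kg·m².
I_balls = 2·m·(L/2)² = 2(1.27)(0.6900)² = 1.209 kg·m².
Total I = 1.508 kg·m².
τ = F·(L/2) = (20.1)(0.690) = 13.87 N·m.
α = τ/I = 13.87/1.508 = 9.199 rad/s².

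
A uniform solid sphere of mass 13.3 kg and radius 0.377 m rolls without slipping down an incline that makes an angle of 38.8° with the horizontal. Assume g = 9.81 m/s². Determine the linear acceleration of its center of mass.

a ≈ 4.39 m/s²

Translation along the incline: Mg sinθ − f = Ma.
Rotation about the center: fR = Iα with I = (2/5)MR². No-slip gives a = αR, so f = (I/R²)a = (2/5)M a.
Substituting: Mg sinθ = (1 + 0.4000)Ma, so a = g sinθ/(1 + 0.4000) = (9.81) sin 38.8° / 1.400 = 4.391 m/s².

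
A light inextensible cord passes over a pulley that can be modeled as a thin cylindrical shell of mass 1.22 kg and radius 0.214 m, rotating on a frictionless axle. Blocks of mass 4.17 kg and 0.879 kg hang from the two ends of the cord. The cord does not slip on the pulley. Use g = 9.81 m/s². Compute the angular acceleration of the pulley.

I = MR² = (1.22)(0.214)² = 0.05587 kg·m².
Heavier block: m₁g − T₁ = m₁a. Lighter block: T₂ − m₂g = m₂a.
Pulley: (T₁ − T₂)R = Iα = I(a/R), so T₁ − T₂ = (I/R²)a = 1·M_p a = 1.220·a.
Adding the three: (m₁ − m₂)g = (m₁ + m₂ + 1.220)a, so a = (4.17 − 0.879)(9.81)/(4.17 + 0.879 + 1.220) = 5.150 m/s².
α = a/R = 5.150/0.214 = 24.06 rad/s².

α ≈ 24.1 rad/s²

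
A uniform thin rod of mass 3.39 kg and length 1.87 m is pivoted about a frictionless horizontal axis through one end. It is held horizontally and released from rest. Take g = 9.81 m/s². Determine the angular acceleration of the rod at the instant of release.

About the pivot, I = (1/3)ML² = (1/3)(3.39)(1.87)² = 3.951 kg·m².
The weight acts at the center, a distance L/2 = 0.9350 m from the pivot; τ = Mg(L/2) = 31.09 N·m.
α = τ/I = 31.09/3.951 = 7.869 rad/s².

α ≈ 7.87 rad/s²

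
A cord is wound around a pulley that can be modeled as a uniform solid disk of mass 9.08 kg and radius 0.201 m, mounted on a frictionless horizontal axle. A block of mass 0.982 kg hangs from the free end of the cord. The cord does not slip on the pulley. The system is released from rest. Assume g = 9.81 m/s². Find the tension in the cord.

T ≈ 7.92 N

I = ½MR² = (1/2)(9.08)(0.201)² = 0.1834 kg·m².
Block: mg − T = ma. Pulley: TR = Iα. No-slip: a = αR, so T = (I/R²)a = 4.540·a.
Then mg = (m + 4.540)a, so a = (0.982)(9.81)/(0.982 + 4.540) = 1.745 m/s².
T = 4.540·a = 7.920 N.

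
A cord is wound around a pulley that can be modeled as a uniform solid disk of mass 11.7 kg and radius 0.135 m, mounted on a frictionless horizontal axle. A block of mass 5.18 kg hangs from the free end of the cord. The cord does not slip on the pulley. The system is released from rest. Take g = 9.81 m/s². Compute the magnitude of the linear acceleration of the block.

a ≈ 4.61 m/s²

I = ½MR² = (1/2)(11.7)(0.135)² = 0.1066 kg·m².
Block: mg − T = ma. Pulley: TR = Iα. No-slip: a = αR, so T = (I/R²)a = 5.850·a.
Then mg = (m + 5.850)a, so a = (5.18)(9.81)/(5.18 + 5.850) = 4.607 m/s².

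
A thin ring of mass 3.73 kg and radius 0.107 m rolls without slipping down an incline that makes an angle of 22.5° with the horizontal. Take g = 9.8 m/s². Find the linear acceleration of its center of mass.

Translation along the incline: Mg sinθ − f = Ma.
Rotation about the center: fR = Iα with I = MR². No-slip gives a = αR, so f = (I/R²)a = M a.
Substituting: Mg sinθ = (1 + 1.000)Ma, so a = g sinθ/(1 + 1.000) = (9.8) sin 22.5° / 2.000 = 1.875 m/s².

a ≈ 1.88 m/s²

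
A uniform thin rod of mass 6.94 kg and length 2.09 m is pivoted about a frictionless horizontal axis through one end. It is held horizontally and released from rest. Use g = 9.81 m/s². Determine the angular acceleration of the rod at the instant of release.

About the pivot, I = (1/3)ML² = (1/3)(6.94)(2.09)² = 10.10 kg·m².
The weight acts at the center, a distance L/2 = 1.045 m from the pivot; τ = Mg(L/2) = 71.15 N·m.
α = τ/I = 71.15/10.10 = 7.041 rad/s².
(Equivalently α = (3g/(2L)) = 7.041 rad/s².)

α ≈ 7.04 rad/s²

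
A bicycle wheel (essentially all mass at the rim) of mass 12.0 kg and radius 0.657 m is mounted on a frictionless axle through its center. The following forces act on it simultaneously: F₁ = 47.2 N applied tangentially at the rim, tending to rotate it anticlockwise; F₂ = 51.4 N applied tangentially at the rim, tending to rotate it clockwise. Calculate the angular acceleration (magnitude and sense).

α ≈ 0.533 rad/s², clockwise

I = MR² = (12.0)(0.657)² = 5.180 kg·m².
Taking anticlockwise as positive: τ₁ = +(47.2)(0.657) = +31.01 N·m; τ₂ = −(51.4)(0.657) = −33.77 N·m.
Net torque τ = -2.759 N·m.
α = τ/I = -2.759/5.180 = -0.5327 rad/s².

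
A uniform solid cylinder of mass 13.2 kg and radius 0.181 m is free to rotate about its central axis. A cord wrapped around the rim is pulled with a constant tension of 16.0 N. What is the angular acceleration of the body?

I = ½MR² = (1/2)(13.2)(0.181)² = 0.2162 kg·m².
τ = F R = (16.0)(0.181) = 2.896 N·m.
Newton's second law for rotation, τ = Iα, gives α = τ/I = 2.896/0.2162 = 13.39 rad/s².

α ≈ 13.4 rad/s²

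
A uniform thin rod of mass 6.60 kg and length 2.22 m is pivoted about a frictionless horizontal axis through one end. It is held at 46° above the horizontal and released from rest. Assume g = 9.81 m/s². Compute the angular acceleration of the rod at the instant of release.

α ≈ 4.60 rad/s²

About the pivot, I = (1/3)ML² = (1/3)(6.60)(2.22)² = 10.84 kg·m².
The weight acts at the center, a distance L/2 = 1.110 m from the pivot; τ = Mg(L/2) cos 46° = 49.92 N·m.
α = τ/I = 49.92/10.84 = 4.604 rad/s².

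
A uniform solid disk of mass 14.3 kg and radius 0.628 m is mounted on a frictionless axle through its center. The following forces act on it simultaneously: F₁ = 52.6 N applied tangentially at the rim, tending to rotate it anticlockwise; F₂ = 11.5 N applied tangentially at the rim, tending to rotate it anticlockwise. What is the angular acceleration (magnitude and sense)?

I = ½MR² = (1/2)(14.3)(0.628)² = 2.820 kg·m².
Taking anticlockwise as positive: τ₁ = +(52.6)(0.628) = +33.03 N·m; τ₂ = +(11.5)(0.628) = +7.222 N·m.
Net torque τ = 40.25 N·m.
α = τ/I = 40.25/2.820 = 14.28 rad/s².

α ≈ 14.3 rad/s², anticlockwise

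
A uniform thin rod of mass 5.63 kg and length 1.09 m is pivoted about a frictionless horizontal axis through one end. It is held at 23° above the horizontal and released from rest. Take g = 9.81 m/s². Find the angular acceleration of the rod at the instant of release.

About the pivot, I = (1/3)ML² = (1/3)(5.63)(1.09)² = 2.230 kg·m².
The weight acts at the center, a distance L/2 = 0.5450 m from the pivot; τ = Mg(L/2) cos 23° = 27.71 N·m.
α = τ/I = 27.71/2.230 = 12.43 rad/s².

α ≈ 12.4 rad/s²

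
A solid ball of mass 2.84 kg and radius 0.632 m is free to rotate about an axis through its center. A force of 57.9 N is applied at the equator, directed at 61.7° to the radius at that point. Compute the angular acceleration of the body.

I = (2/5)MR² = (2/5)(2.84)(0.632)² = 0.4537 kg·m².
Only the tangential component produces torque: τ = F R sinθ = (57.9)(0.632) sin 61.7° = 32.22 N·m.
From τ = Iα: α = 32.22/0.4537 = 71.01 rad/s².

α ≈ 71.0 rad/s²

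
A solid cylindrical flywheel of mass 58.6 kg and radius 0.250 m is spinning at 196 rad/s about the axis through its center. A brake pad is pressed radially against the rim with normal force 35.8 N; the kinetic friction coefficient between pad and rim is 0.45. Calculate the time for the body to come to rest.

I = ½MR² = (1/2)(58.6)(0.250)² = 1.831 kg·m².
Friction force f = μN = (0.45)(35.8) = 16.11 N at the rim; torque magnitude τ = fR = 4.027 N·m, opposing ω.
|α| = τ/I = 4.027/1.831 = 2.199 rad/s² (deceleration).
0 = ω₀ − |α|t ⇒ t = ω₀/|α| = 196/2.199 = 89.12 s.

t ≈ 89.1 s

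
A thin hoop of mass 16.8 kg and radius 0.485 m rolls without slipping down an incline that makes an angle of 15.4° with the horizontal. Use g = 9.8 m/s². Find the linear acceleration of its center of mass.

a ≈ 1.30 m/s²

Translation along the incline: Mg sinθ − f = Ma.
Rotation about the center: fR = Iα with I = MR². No-slip gives a = αR, so f = (I/R²)a = M a.
Substituting: Mg sinθ = (1 + 1.000)Ma, so a = g sinθ/(1 + 1.000) = (9.8) sin 15.4° / 2.000 = 1.301 m/s².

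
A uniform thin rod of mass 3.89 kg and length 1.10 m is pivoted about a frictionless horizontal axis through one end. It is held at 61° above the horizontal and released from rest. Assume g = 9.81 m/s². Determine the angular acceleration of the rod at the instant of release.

About the pivot, I = (1/3)ML² = (1/3)(3.89)(1.10)² = 1.569 kg·m².
The weight acts at the center, a distance L/2 = 0.5500 m from the pivot; τ = Mg(L/2) cos 61° = 10.18 N·m.
α = τ/I = 10.18/1.569 = 6.485 rad/s².
(Equivalently α = (3g/(2L)) cos 61° = 6.485 rad/s².)

α ≈ 6.49 rad/s²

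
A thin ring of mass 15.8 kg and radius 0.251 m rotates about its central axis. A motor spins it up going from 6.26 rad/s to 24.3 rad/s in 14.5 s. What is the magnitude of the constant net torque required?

I = MR² = (15.8)(0.251)² = 0.9954 kg·m².
α = Δω/Δt = (24.3 − 6.26)/14.5 = 1.244 rad/s².
τ = Iα = (0.9954)(1.244) = 1.238 N·m.

τ ≈ 1.24 N·m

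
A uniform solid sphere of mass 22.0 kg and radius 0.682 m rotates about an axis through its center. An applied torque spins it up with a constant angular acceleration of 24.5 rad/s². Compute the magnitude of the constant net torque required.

I = (2/5)MR² = (2/5)(22.0)(0.682)² = 4.093 kg·m².
τ = Iα = (4.093)(24.50) = 100.3 N·m.

τ ≈ 100 N·m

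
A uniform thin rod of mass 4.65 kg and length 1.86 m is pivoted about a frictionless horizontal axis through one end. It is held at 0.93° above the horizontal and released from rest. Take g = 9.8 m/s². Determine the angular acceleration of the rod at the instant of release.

About the pivot, I = (1/3)ML² = (1/3)(4.65)(1.86)² = 5.362 kg·m².
The weight acts at the center, a distance L/2 = 0.9300 m from the pivot; τ = Mg(L/2) cos 0.93° = 42.37 N·m.
α = τ/I = 42.37/5.362 = 7.902 rad/s².
(Equivalently α = (3g/(2L)) cos 0.93° = 7.902 rad/s².)

α ≈ 7.90 rad/s²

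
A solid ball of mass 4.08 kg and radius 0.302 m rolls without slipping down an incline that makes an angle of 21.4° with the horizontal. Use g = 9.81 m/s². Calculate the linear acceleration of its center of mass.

Translation along the incline: Mg sinθ − f = Ma.
Rotation about the center: fR = Iα with I = (2/5)MR². No-slip gives a = αR, so f = (I/R²)a = (2/5)M a.
Substituting: Mg sinθ = (1 + 0.4000)Ma, so a = g sinθ/(1 + 0.4000) = (9.81) sin 21.4° / 1.400 = 2.557 m/s².

a ≈ 2.56 m/s²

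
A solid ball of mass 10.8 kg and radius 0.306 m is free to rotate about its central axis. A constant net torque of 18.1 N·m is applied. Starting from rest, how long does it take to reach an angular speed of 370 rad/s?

I = (2/5)MR² = (2/5)(10.8)(0.306)² = 0.4045 kg·m².
α = τ/I = 18.1/0.4045 = 44.75 rad/s².
ω = αt ⇒ t = ω/α = 370/44.75 = 8.269 s.

t ≈ 8.27 s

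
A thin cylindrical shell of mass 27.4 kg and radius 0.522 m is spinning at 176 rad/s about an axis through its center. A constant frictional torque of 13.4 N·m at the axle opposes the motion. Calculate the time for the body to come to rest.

t ≈ 98.1 s

I = MR² = (27.4)(0.522)² = 7.466 kg·m².
The net torque has magnitude 13.4 N·m, opposing ω.
|α| = τ/I = 13.40/7.466 = 1.795 rad/s² (deceleration).
0 = ω₀ − |α|t ⇒ t = ω₀/|α| = 176/1.795 = 98.06 s.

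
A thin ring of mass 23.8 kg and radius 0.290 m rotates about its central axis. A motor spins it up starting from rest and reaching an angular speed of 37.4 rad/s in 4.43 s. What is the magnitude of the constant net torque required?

I = MR² = (23.8)(0.290)² = 2.002 kg·m².
α = Δω/Δt = (37.4 − 0)/4.43 = 8.442 rad/s².
τ = Iα = (2.002)(8.442) = 16.90 N·m.

τ ≈ 16.9 N·m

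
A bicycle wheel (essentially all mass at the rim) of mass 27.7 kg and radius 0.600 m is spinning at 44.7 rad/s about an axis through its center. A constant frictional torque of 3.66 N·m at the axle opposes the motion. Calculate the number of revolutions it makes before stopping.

I = MR² = (27.7)(0.600)² = 9.972 kg·m².
The net torque has magnitude 3.66 N·m, opposing ω.
|α| = τ/I = 3.660/9.972 = 0.3670 rad/s² (deceleration).
ω² = ω₀² − 2|α|θ with ω = 0 ⇒ θ = ω₀²/(2|α|) = 2722 rad = 433.2 rev.

≈ 433 revolutions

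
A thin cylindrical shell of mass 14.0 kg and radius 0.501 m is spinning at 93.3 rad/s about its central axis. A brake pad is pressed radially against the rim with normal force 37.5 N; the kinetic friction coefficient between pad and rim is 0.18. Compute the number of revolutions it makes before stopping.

I = MR² = (14.0)(0.501)² = 3.514 kg·m².
Friction force f = μN = (0.18)(37.5) = 6.750 N at the rim; torque magnitude τ = fR = 3.382 N·m, opposing ω.
|α| = τ/I = 3.382/3.514 = 0.9624 rad/s² (deceleration).
ω² = ω₀² − 2|α|θ with ω = 0 ⇒ θ = ω₀²/(2|α|) = 4523 rad = 719.8 rev.

≈ 720 revolutions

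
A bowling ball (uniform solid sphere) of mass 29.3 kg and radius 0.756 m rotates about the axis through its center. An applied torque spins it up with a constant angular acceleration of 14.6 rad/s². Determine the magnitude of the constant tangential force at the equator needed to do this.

I = (2/5)MR² = (2/5)(29.3)(0.756)² = 6.698 kg·m².
The required torque is τ = Iα = (6.698)(14.60) = 97.80 N·m.
A tangential force at the equator gives τ = FR, so F = τ/R = 97.80/0.756 = 129.4 N.

F ≈ 129 N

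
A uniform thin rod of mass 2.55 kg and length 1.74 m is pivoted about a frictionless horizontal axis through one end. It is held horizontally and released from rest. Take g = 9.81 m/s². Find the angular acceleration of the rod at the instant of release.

About the pivot, I = (1/3)ML² = (1/3)(2.55)(1.74)² = 2.573 kg·m².
The weight acts at the center, a distance L/2 = 0.8700 m from the pivot; τ = Mg(L/2) = 21.76 N·m.
α = τ/I = 21.76/2.573 = 8.457 rad/s².

α ≈ 8.46 rad/s²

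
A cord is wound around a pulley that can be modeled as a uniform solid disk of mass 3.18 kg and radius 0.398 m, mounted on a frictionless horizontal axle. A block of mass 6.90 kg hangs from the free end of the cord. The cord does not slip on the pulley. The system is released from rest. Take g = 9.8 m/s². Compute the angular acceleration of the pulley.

I = ½MR² = (1/2)(3.18)(0.398)² = 0.2519 kg·m².
Block: mg − T = ma. Pulley: TR = Iα. No-slip: a = αR, so T = (I/R²)a = 1.590·a.
Then mg = (m + 1.590)a, so a = (6.90)(9.8)/(6.90 + 1.590) = 7.965 m/s².
α = a/R = 7.965/0.398 = 20.01 rad/s².

α ≈ 20.0 rad/s²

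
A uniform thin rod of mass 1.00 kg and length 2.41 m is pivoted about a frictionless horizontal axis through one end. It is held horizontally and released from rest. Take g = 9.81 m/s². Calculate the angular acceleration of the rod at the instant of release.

α ≈ 6.11 rad/s²

About the pivot, I = (1/3)ML² = (1/3)(1.00)(2.41)² = 1.936 kg·m².
The weight acts at the center, a distance L/2 = 1.205 m from the pivot; τ = Mg(L/2) = 11.82 N·m.
α = τ/I = 11.82/1.936 = 6.106 rad/s².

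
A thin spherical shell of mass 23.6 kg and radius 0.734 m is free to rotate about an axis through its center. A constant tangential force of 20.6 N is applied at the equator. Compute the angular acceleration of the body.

α ≈ 1.78 rad/s²

I = (2/3)MR² = (2/3)(23.6)(0.734)² = 8.476 kg·m².
τ = F R = (20.6)(0.734) = 15.12 N·m.
Newton's second law for rotation, τ = Iα, gives α = τ/I = 15.12/8.476 = 1.784 rad/s².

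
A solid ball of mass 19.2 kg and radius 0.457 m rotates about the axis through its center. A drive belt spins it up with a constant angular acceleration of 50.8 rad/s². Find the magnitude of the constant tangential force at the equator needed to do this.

I = (2/5)MR² = (2/5)(19.2)(0.457)² = 1.604 kg·m².
The required torque is τ = Iα = (1.604)(50.80) = 81.48 N·m.
A tangential force at the equator gives τ = FR, so F = τ/R = 81.48/0.457 = 178.3 N.

F ≈ 178 N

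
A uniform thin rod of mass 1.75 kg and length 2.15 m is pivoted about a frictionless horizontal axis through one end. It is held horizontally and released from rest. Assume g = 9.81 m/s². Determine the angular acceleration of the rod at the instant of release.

About the pivot, I = (1/3)ML² = (1/3)(1.75)(2.15)² = 2.696 kg·m².
The weight acts at the center, a distance L/2 = 1.075 m from the pivot; τ = Mg(L/2) = 18.46 N·m.
α = τ/I = 18.46/2.696 = 6.844 rad/s².

α ≈ 6.84 rad/s²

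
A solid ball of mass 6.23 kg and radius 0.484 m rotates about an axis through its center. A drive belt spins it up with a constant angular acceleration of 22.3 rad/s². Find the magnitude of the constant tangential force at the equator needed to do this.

F ≈ 26.9 N

I = (2/5)MR² = (2/5)(6.23)(0.484)² = 0.5838 kg·m².
The required torque is τ = Iα = (0.5838)(22.30) = 13.02 N·m.
A tangential force at the equator gives τ = FR, so F = τ/R = 13.02/0.484 = 26.90 N.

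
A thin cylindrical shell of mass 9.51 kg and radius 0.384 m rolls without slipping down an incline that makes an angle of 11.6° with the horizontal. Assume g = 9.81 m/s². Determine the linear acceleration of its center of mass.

a ≈ 0.986 m/s²

Translation along the incline: Mg sinθ − f = Ma.
Rotation about the center: fR = Iα with I = MR². No-slip gives a = αR, so f = (I/R²)a = M a.
Substituting: Mg sinθ = (1 + 1.000)Ma, so a = g sinθ/(1 + 1.000) = (9.81) sin 11.6° / 2.000 = 0.9863 m/s².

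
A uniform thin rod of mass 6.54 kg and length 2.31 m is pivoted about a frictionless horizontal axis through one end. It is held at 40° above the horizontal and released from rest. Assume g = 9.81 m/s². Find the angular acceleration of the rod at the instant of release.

About the pivot, I = (1/3)ML² = (1/3)(6.54)(2.31)² = 11.63 kg·m².
The weight acts at the center, a distance L/2 = 1.155 m from the pivot; τ = Mg(L/2) cos 40° = 56.77 N·m.
α = τ/I = 56.77/11.63 = 4.880 rad/s².

α ≈ 4.88 rad/s²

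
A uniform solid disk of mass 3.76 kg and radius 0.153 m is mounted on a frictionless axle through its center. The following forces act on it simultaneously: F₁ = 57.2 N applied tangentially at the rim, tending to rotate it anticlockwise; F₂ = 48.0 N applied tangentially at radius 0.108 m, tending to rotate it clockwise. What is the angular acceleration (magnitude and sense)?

α ≈ 81.1 rad/s², anticlockwise

I = ½MR² = (1/2)(3.76)(0.153)² = 0.04401 kg·m².
Taking anticlockwise as positive: τ₁ = +(57.2)(0.153) = +8.752 N·m; τ₂ = −(48.0)(0.108) = −5.184 N·m.
Net torque τ = 3.568 N·m.
α = τ/I = 3.568/0.04401 = 81.07 rad/s².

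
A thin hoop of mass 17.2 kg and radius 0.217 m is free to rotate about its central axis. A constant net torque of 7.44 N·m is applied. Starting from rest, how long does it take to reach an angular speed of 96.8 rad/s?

I = MR² = (17.2)(0.217)² = 0.8099 kg·m².
α = τ/I = 7.44/0.8099 = 9.186 rad/s².
ω = αt ⇒ t = ω/α = 96.8/9.186 = 10.54 s.

t ≈ 10.5 s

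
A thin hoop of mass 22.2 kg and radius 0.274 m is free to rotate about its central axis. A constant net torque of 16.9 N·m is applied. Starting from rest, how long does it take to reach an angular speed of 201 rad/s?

t ≈ 19.8 s

I = MR² = (22.2)(0.274)² = 1.667 kg·m².
α = τ/I = 16.9/1.667 = 10.14 rad/s².
ω = αt ⇒ t = ω/α = 201/10.14 = 19.82 s.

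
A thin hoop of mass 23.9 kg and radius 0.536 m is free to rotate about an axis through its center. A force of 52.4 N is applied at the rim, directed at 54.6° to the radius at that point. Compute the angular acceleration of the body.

I = MR² = (23.9)(0.536)² = 6.866 kg·m².
Only the tangential component produces torque: τ = F R sinθ = (52.4)(0.536) sin 54.6° = 22.89 N·m.
From τ = Iα: α = 22.89/6.866 = 3.334 rad/s².

α ≈ 3.33 rad/s²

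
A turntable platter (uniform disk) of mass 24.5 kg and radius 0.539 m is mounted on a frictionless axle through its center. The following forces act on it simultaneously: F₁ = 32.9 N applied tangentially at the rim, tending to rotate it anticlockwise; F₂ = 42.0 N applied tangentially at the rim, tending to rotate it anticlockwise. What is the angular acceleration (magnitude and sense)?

α ≈ 11.3 rad/s², anticlockwise

I = ½MR² = (1/2)(24.5)(0.539)² = 3.559 kg·m².
Taking anticlockwise as positive: τ₁ = +(32.9)(0.539) = +17.73 N·m; τ₂ = +(42.0)(0.539) = +22.64 N·m.
Net torque τ = 40.37 N·m.
α = τ/I = 40.37/3.559 = 11.34 rad/s².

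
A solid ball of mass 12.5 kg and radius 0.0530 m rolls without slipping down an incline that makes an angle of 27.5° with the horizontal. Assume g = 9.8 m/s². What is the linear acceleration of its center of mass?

a ≈ 3.23 m/s²

Translation along the incline: Mg sinθ − f = Ma.
Rotation about the center: fR = Iα with I = (2/5)MR². No-slip gives a = αR, so f = (I/R²)a = (2/5)M a.
Substituting: Mg sinθ = (1 + 0.4000)Ma, so a = g sinθ/(1 + 0.4000) = (9.8) sin 27.5° / 1.400 = 3.232 m/s².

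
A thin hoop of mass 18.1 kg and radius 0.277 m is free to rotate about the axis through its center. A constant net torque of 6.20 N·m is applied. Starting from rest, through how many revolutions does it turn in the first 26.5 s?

I = MR² = (18.1)(0.277)² = 1.389 kg·m².
α = τ/I = 6.20/1.389 = 4.464 rad/s².
θ = ½αt² = ½(4.464)(26.5)² = 1568 rad.
Revolutions = θ/(2π) = 249.5.

≈ 249 revolutions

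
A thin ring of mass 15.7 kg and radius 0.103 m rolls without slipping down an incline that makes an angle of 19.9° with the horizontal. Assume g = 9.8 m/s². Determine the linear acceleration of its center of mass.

Translation along the incline: Mg sinθ − f = Ma.
Rotation about the center: fR = Iα with I = MR². No-slip gives a = αR, so f = (I/R²)a = M a.
Substituting: Mg sinθ = (1 + 1.000)Ma, so a = g sinθ/(1 + 1.000) = (9.8) sin 19.9° / 2.000 = 1.668 m/s².

a ≈ 1.67 m/s²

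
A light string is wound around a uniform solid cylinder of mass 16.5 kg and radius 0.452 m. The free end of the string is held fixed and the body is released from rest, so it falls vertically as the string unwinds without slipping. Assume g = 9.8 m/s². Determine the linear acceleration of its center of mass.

a ≈ 6.53 m/s²

Translation: Mg − T = Ma. Rotation about the center: TR = Iα with I = ½MR².
With a = αR: T = (I/R²)a = (1/2)M a, so Mg = (1 + 0.5000)Ma.
a = g/(1 + 0.5000) = 9.8/1.500 = 6.533 m/s².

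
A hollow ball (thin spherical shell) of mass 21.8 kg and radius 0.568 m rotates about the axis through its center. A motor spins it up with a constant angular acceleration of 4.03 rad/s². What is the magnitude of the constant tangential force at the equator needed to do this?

I = (2/3)MR² = (2/3)(21.8)(0.568)² = 4.689 kg·m².
The required torque is τ = Iα = (4.689)(4.030) = 18.90 N·m.
A tangential force at the equator gives τ = FR, so F = τ/R = 18.90/0.568 = 33.27 N.

F ≈ 33.3 N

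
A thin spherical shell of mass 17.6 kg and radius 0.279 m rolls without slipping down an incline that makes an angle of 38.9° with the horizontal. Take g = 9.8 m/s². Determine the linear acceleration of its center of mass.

Translation along the incline: Mg sinθ − f = Ma.
Rotation about the center: fR = Iα with I = (2/3)MR². No-slip gives a = αR, so f = (I/R²)a = (2/3)M a.
Substituting: Mg sinθ = (1 + 0.6667)Ma, so a = g sinθ/(1 + 0.6667) = (9.8) sin 38.9° / 1.667 = 3.692 m/s².

a ≈ 3.69 m/s²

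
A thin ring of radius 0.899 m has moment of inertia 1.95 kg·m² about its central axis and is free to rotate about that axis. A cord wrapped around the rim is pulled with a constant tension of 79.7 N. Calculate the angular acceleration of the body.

α ≈ 36.7 rad/s²

τ = F R = (79.7)(0.899) = 71.65 N·m.
From τ = Iα: α = 71.65/1.950 = 36.74 rad/s².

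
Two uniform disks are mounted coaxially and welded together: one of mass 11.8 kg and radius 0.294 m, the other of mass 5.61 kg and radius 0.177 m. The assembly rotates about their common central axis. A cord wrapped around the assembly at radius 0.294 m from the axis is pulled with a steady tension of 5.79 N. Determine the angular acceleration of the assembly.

I = ½M₁R₁² + ½M₂R₂² = ½(11.8)(0.294)² + ½(5.61)(0.177)² = 0.5979 kg·m².
τ = F r = (5.79)(0.294) = 1.702 N·m.
α = τ/I = 1.702/0.5979 = 2.847 rad/s².

α ≈ 2.85 rad/s²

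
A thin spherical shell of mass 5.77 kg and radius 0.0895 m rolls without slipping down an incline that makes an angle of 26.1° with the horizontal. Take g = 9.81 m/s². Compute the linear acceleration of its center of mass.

Translation along the incline: Mg sinθ − f = Ma.
Rotation about the center: fR = Iα with I = (2/3)MR². No-slip gives a = αR, so f = (I/R²)a = (2/3)M a.
Substituting: Mg sinθ = (1 + 0.6667)Ma, so a = g sinθ/(1 + 0.6667) = (9.81) sin 26.1° / 1.667 = 2.589 m/s².

a ≈ 2.59 m/s²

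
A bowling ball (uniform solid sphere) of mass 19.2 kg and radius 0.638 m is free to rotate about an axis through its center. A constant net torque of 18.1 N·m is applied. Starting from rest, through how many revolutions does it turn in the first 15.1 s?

≈ 105 revolutions

I = (2/5)MR² = (2/5)(19.2)(0.638)² = 3.126 kg·m².
α = τ/I = 18.1/3.126 = 5.790 rad/s².
θ = ½αt² = ½(5.790)(15.1)² = 660.1 rad.
Revolutions = θ/(2π) = 105.1.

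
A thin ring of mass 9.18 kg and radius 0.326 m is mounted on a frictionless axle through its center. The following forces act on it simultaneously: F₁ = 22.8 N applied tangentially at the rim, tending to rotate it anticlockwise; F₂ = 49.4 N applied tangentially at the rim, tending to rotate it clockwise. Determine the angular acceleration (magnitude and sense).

α ≈ 8.89 rad/s², clockwise

I = MR² = (9.18)(0.326)² = 0.9756 kg·m².
Taking anticlockwise as positive: τ₁ = +(22.8)(0.326) = +7.433 N·m; τ₂ = −(49.4)(0.326) = −16.10 N·m.
Net torque τ = -8.672 N·m.
α = τ/I = -8.672/0.9756 = -8.888 rad/s².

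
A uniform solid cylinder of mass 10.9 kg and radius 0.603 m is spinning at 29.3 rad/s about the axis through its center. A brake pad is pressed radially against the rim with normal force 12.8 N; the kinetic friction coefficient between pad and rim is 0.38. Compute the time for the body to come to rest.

I = ½MR² = (1/2)(10.9)(0.603)² = 1.982 kg·m².
Friction force f = μN = (0.38)(12.8) = 4.864 N at the rim; torque magnitude τ = fR = 2.933 N·m, opposing ω.
|α| = τ/I = 2.933/1.982 = 1.480 rad/s² (deceleration).
0 = ω₀ − |α|t ⇒ t = ω₀/|α| = 29.3/1.480 = 19.80 s.

t ≈ 19.8 s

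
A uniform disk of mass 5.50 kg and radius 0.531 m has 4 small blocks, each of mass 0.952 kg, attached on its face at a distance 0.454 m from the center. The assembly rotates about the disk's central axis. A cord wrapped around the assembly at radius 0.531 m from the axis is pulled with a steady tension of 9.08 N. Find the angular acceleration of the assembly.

I_disk = ½MR² = ½(5.50)(0.531)² = 0.7754 kg·m².
I_blocks = 4·m·r² = 4(0.952)(0.454)² = 0.7849 kg·m².
Total I = 1.560 kg·m².
τ = F r = (9.08)(0.531) = 4.821 N·m.
α = τ/I = 4.821/1.560 = 3.090 rad/s².

α ≈ 3.09 rad/s²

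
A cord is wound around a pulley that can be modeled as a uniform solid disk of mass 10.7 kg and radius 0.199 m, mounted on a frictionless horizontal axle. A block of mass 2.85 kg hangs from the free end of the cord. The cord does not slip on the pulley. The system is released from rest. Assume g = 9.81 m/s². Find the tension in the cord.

I = ½MR² = (1/2)(10.7)(0.199)² = 0.2119 kg·m².
Block: mg − T = ma. Pulley: TR = Iα. No-slip: a = αR, so T = (I/R²)a = 5.350·a.
Then mg = (m + 5.350)a, so a = (2.85)(9.81)/(2.85 + 5.350) = 3.410 m/s².
T = 5.350·a = 18.24 N.

T ≈ 18.2 N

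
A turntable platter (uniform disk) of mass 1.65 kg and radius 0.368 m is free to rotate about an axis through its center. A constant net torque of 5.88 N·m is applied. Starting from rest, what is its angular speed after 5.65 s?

I = ½MR² = (1/2)(1.65)(0.368)² = 0.1117 kg·m².
α = τ/I = 5.88/0.1117 = 52.63 rad/s².
ω = ω₀ + αt = 0 + (52.63)(5.65) = 297.4 rad/s.

ω ≈ 297 rad/s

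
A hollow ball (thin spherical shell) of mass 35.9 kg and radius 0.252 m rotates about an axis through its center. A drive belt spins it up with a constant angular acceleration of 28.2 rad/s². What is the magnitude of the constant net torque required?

I = (2/3)MR² = (2/3)(35.9)(0.252)² = 1.520 kg·m².
τ = Iα = (1.520)(28.20) = 42.86 N·m.

τ ≈ 42.9 N·m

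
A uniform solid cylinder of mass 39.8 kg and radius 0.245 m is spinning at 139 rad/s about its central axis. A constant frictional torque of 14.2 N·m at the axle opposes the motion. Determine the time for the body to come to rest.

I = ½MR² = (1/2)(39.8)(0.245)² = 1.194 kg·m².
The net torque has magnitude 14.2 N·m, opposing ω.
|α| = τ/I = 14.20/1.194 = 11.89 rad/s² (deceleration).
0 = ω₀ − |α|t ⇒ t = ω₀/|α| = 139/11.89 = 11.69 s.

t ≈ 11.7 s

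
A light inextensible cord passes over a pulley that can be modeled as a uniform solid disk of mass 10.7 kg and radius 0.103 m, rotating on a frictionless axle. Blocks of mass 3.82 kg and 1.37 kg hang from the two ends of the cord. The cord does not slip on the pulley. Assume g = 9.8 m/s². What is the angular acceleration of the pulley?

I = ½MR² = (1/2)(10.7)(0.103)² = 0.05676 kg·m².
Heavier block: m₁g − T₁ = m₁a. Lighter block: T₂ − m₂g = m₂a.
Pulley: (T₁ − T₂)R = Iα = I(a/R), so T₁ − T₂ = (I/R²)a = (1/2)M_p a = 5.350·a.
Adding the three: (m₁ − m₂)g = (m₁ + m₂ + 5.350)a, so a = (3.82 − 1.37)(9.8)/(3.82 + 1.37 + 5.350) = 2.278 m/s².
α = a/R = 2.278/0.103 = 22.12 rad/s².

α ≈ 22.1 rad/s²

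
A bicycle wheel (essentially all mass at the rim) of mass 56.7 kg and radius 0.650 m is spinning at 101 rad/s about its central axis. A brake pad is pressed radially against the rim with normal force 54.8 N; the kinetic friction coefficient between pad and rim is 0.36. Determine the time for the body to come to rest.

I = MR² = (56.7)(0.650)² = 23.96 kg·m².
Friction force f = μN = (0.36)(54.8) = 19.73 N at the rim; torque magnitude τ = fR = 12.82 N·m, opposing ω.
|α| = τ/I = 12.82/23.96 = 0.5353 rad/s² (deceleration).
0 = ω₀ − |α|t ⇒ t = ω₀/|α| = 101/0.5353 = 188.7 s.

t ≈ 189 s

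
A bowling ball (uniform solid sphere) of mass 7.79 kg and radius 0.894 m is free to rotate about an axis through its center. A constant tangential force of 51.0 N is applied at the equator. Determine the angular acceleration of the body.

I = (2/5)MR² = (2/5)(7.79)(0.894)² = 2.490 kg·m².
τ = F R = (51.0)(0.894) = 45.59 N·m.
From τ = Iα: α = 45.59/2.490 = 18.31 rad/s².

α ≈ 18.3 rad/s²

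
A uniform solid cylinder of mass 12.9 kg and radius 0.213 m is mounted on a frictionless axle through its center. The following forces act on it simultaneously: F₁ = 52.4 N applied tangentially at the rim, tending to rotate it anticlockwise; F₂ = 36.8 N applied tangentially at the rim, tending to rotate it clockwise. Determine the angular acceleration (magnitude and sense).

α ≈ 11.4 rad/s², anticlockwise

I = ½MR² = (1/2)(12.9)(0.213)² = 0.2926 kg·m².
Taking anticlockwise as positive: τ₁ = +(52.4)(0.213) = +11.16 N·m; τ₂ = −(36.8)(0.213) = −7.838 N·m.
Net torque τ = 3.323 N·m.
α = τ/I = 3.323/0.2926 = 11.35 rad/s².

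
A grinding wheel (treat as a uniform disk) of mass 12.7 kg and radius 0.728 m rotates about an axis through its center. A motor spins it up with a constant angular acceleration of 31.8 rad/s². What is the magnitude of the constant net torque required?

I = ½MR² = (1/2)(12.7)(0.728)² = 3.365 kg·m².
τ = Iα = (3.365)(31.80) = 107.0 N·m.

τ ≈ 107 N·m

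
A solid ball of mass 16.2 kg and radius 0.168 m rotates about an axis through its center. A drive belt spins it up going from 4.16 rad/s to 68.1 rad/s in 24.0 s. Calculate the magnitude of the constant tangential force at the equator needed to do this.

F ≈ 2.90 N

I = (2/5)MR² = (2/5)(16.2)(0.168)² = 0.1829 kg·m².
α = Δω/Δt = (68.1 − 4.16)/24.0 = 2.664 rad/s².
The required torque is τ = Iα = (0.1829)(2.664) = 0.4873 N·m.
A tangential force at the equator gives τ = FR, so F = τ/R = 0.4873/0.168 = 2.900 N.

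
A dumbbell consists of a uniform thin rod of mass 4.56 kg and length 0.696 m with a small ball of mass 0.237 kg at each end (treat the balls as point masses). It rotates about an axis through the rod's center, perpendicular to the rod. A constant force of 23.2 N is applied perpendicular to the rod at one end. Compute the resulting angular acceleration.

I_rod = (1/12)ML² = (1/12)(4.56)(0.696)² = 0.1841 kg·m².
I_balls = 2·m·(L/2)² = 2(0.237)(0.3480)² = 0.05740 kg·m².
Total I = 0.2415 kg·m².
τ = F·(L/2) = (23.2)(0.348) = 8.074 N·m.
α = τ/I = 8.074/0.2415 = 33.43 rad/s².

α ≈ 33.4 rad/s²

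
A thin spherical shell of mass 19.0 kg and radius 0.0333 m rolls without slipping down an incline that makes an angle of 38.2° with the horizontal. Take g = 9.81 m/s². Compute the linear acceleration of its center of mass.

a ≈ 3.64 m/s²

Translation along the incline: Mg sinθ − f = Ma.
Rotation about the center: fR = Iα with I = (2/3)MR². No-slip gives a = αR, so f = (I/R²)a = (2/3)M a.
Substituting: Mg sinθ = (1 + 0.6667)Ma, so a = g sinθ/(1 + 0.6667) = (9.81) sin 38.2° / 1.667 = 3.640 m/s².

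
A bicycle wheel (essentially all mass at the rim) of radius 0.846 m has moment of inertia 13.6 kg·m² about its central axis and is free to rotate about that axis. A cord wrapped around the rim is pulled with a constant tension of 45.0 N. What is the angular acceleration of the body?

α ≈ 2.80 rad/s²

τ = F R = (45.0)(0.846) = 38.07 N·m.
From τ = Iα: α = 38.07/13.60 = 2.799 rad/s².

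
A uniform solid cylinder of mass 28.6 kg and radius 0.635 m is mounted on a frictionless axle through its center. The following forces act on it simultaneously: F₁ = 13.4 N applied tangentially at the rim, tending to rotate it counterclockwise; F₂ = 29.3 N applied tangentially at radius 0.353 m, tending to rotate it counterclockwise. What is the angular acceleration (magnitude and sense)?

I = ½MR² = (1/2)(28.6)(0.635)² = 5.766 kg·m².
Taking counterclockwise as positive: τ₁ = +(13.4)(0.635) = +8.509 N·m; τ₂ = +(29.3)(0.353) = +10.34 N·m.
Net torque τ = 18.85 N·m.
α = τ/I = 18.85/5.766 = 3.269 rad/s².

α ≈ 3.27 rad/s², counterclockwise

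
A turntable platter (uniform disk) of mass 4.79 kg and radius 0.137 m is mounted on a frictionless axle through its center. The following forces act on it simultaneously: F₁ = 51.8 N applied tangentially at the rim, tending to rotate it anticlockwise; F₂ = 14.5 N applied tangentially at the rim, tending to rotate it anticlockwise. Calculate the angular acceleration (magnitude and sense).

α ≈ 202 rad/s², anticlockwise

I = ½MR² = (1/2)(4.79)(0.137)² = 0.04495 kg·m².
Taking anticlockwise as positive: τ₁ = +(51.8)(0.137) = +7.097 N·m; τ₂ = +(14.5)(0.137) = +1.987 N·m.
Net torque τ = 9.083 N·m.
α = τ/I = 9.083/0.04495 = 202.1 rad/s².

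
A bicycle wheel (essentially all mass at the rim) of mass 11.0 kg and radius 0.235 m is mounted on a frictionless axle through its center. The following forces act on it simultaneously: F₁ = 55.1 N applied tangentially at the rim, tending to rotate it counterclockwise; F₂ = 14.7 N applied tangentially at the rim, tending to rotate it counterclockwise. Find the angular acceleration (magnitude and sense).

α ≈ 27.0 rad/s², counterclockwise

I = MR² = (11.0)(0.235)² = 0.6075 kg·m².
Taking counterclockwise as positive: τ₁ = +(55.1)(0.235) = +12.95 N·m; τ₂ = +(14.7)(0.235) = +3.454 N·m.
Net torque τ = 16.40 N·m.
α = τ/I = 16.40/0.6075 = 27.00 rad/s².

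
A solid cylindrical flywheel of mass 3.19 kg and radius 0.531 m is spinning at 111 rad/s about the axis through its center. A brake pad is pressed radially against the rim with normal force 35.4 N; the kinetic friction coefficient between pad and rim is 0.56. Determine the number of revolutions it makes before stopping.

≈ 41.9 revolutions

I = ½MR² = (1/2)(3.19)(0.531)² = 0.4497 kg·m².
Friction force f = μN = (0.56)(35.4) = 19.82 N at the rim; torque magnitude τ = fR = 10.53 N·m, opposing ω.
|α| = τ/I = 10.53/0.4497 = 23.41 rad/s² (deceleration).
ω² = ω₀² − 2|α|θ with ω = 0 ⇒ θ = ω₀²/(2|α|) = 263.2 rad = 41.89 rev.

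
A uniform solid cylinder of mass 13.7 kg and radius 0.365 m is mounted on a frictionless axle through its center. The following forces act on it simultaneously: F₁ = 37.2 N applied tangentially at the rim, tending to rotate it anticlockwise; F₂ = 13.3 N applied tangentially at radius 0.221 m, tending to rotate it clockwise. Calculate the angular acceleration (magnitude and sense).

I = ½MR² = (1/2)(13.7)(0.365)² = 0.9126 kg·m².
Taking anticlockwise as positive: τ₁ = +(37.2)(0.365) = +13.58 N·m; τ₂ = −(13.3)(0.221) = −2.939 N·m.
Net torque τ = 10.64 N·m.
α = τ/I = 10.64/0.9126 = 11.66 rad/s².

α ≈ 11.7 rad/s², anticlockwise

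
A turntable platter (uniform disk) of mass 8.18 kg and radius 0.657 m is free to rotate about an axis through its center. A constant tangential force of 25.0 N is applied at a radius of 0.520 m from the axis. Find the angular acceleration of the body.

α ≈ 7.36 rad/s²

I = ½MR² = (1/2)(8.18)(0.657)² = 1.765 kg·m².
τ = F·r = (25.0)(0.520) = 13.00 N·m.
Newton's second law for rotation, τ = Iα, gives α = τ/I = 13.00/1.765 = 7.364 rad/s².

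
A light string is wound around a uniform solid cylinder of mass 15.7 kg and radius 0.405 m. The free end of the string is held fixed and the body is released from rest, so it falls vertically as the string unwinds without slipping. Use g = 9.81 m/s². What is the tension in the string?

Translation: Mg − T = Ma. Rotation about the center: TR = Iα with I = ½MR².
With a = αR: T = (I/R²)a = (1/2)M a, so Mg = (1 + 0.5000)Ma.
a = g/(1 + 0.5000) = 9.81/1.500 = 6.540 m/s².
T = 0.5000·M·a = (0.5000)(15.7)(6.540) = 51.34 N.

T ≈ 51.3 N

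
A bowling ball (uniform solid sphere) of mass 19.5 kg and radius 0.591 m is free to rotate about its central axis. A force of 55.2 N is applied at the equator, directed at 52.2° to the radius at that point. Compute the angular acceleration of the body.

I = (2/5)MR² = (2/5)(19.5)(0.591)² = 2.724 kg·m².
Only the tangential component produces torque: τ = F R sinθ = (55.2)(0.591) sin 52.2° = 25.78 N·m.
From τ = Iα: α = 25.78/2.724 = 9.462 rad/s².

α ≈ 9.46 rad/s²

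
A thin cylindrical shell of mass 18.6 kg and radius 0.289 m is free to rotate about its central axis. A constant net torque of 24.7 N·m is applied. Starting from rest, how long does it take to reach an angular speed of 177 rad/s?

I = MR² = (18.6)(0.289)² = 1.553 kg·m².
α = τ/I = 24.7/1.553 = 15.90 rad/s².
ω = αt ⇒ t = ω/α = 177/15.90 = 11.13 s.

t ≈ 11.1 s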